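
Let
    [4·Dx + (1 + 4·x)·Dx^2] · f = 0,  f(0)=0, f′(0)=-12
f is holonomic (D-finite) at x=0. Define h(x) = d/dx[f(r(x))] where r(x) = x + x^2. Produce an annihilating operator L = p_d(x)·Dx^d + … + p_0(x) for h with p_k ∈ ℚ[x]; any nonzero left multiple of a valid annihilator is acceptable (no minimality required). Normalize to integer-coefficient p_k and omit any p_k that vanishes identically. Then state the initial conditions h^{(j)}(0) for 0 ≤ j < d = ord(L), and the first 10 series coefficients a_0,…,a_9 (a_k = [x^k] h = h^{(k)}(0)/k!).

L = 2 + (1 + 2·x)·Dx  (order 1).
h: a_k = -12, 24, -48, 96, -192, 384, -768, 1536, -3072, 6144, …
ICs: h(0) = -12.

f: a_k = 0, -12, 24, -64, 192, -3072/5, 2048, -49152/7, 24576, -262144/3, …
L₀ from L_f via x↦r, Dx↦r'^{-1}Dx.
Differentiate: ansatz ord ≤ ord L₀ ⇒ L.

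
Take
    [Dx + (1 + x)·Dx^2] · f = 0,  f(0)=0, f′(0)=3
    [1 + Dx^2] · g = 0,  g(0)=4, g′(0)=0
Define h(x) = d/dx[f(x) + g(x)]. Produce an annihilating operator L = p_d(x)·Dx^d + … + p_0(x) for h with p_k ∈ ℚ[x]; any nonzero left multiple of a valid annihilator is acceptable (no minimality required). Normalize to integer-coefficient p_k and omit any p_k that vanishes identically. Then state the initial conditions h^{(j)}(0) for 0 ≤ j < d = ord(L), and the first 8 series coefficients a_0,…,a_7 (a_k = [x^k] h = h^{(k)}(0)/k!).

L = (7 + 2·x + x^2) + (3 + 5·x + 3·x^2 + x^3)·Dx + (7 + 2·x + x^2)·Dx^2 + (3 + 5·x + 3·x^2 + x^3)·Dx^3  (order 3).
h: a_k = 3, -7, 3, -7/3, 3, -91/30, 3, -3779/1260, …
ICs: h(0) = 3, h′(0) = -7, h′′(0) = 6.

f: a_k = 0, 3, -3/2, 1, -3/4, 3/5, -1/2, 3/7, …
g: a_k = 4, 0, -2, 0, 1/6, 0, -1/180, 0, …
f+g: L₀ = lclm(L_f,L_g), ord ≤ 2+2.
Differentiate: ansatz ord ≤ ord L₀ ⇒ L.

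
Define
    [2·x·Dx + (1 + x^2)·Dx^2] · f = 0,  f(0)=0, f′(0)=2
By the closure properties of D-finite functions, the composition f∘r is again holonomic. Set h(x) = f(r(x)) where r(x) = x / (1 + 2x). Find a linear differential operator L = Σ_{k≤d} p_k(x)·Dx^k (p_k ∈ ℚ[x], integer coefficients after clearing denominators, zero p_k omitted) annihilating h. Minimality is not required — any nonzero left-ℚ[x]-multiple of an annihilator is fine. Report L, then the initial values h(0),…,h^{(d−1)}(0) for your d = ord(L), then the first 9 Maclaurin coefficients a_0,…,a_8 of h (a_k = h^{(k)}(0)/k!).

f: a_k = 0, 2, 0, -2/3, 0, 2/5, 0, -2/7, 0, …
h₀=f(r): pull back L_f along r ⇒ L₀.
L = (4 + 10·x)·Dx + (1 + 4·x + 5·x^2)·Dx^2  (order 2).
h: a_k = 0, 2, -4, 22/3, -12, 82/5, -44/3, -58/7, 84, …
ICs: h(0) = 0, h′(0) = 2.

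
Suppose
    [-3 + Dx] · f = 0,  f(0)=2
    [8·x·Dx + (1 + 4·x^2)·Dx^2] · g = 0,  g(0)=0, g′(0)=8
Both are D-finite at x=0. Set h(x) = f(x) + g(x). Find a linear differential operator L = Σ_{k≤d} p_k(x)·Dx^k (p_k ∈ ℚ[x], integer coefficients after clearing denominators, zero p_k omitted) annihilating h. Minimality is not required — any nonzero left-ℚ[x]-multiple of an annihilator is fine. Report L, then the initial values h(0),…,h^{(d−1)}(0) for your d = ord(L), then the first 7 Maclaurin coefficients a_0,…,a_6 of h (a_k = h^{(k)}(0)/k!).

f: a_k = 2, 6, 9, 9, 27/4, 81/20, 81/40, …
g: a_k = 0, 8, 0, -32/3, 0, 128/5, 0, …
h₀=f+g: left-lcm gives L₀, ord ≤ 3.
L = (24 - 72·x - 288·x^2 - 288·x^3)·Dx + (-17 + 24·x^2 - 144·x^4)·Dx^2 + (3 + 8·x + 24·x^2 + 32·x^3 + 48·x^4)·Dx^3  (order 3).
h: a_k = 2, 14, 9, -5/3, 27/4, 593/20, 81/40, …
ICs: h(0) = 2, h′(0) = 14, h′′(0) = 18.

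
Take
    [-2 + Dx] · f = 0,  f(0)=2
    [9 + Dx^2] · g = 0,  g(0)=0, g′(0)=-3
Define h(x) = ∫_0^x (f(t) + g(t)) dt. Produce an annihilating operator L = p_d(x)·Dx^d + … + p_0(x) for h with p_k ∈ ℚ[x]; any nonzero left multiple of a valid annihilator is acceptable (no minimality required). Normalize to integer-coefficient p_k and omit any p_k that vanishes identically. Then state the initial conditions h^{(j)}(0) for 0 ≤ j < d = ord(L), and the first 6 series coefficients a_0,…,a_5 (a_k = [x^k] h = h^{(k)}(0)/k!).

L = -18·Dx + 9·Dx^2 - 2·Dx^3 + Dx^4  (order 4).
h: a_k = 0, 2, 1/2, 4/3, 43/24, 4/15, …
ICs: h(0) = 0, h′(0) = 2, h′′(0) = 1, h′′′(0) = 8.

f: a_k = 2, 4, 4, 8/3, 4/3, 8/15, …
g: a_k = 0, -3, 0, 9/2, 0, -81/40, …
f+g: L₀ = lclm(L_f,L_g), ord ≤ 1+2.
h=∫h₀ ⇒ L = L₀·Dx.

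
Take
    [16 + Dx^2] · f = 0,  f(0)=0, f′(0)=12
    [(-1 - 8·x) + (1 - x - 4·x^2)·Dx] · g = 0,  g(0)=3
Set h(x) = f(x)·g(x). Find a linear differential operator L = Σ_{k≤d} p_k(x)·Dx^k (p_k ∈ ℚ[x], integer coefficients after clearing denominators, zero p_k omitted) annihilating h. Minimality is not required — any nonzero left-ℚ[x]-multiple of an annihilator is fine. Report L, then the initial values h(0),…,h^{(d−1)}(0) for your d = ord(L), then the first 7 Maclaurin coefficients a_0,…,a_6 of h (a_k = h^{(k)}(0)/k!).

f: a_k = 0, 12, 0, -32, 0, 128/5, 0, …
g: a_k = 3, 3, 15, 27, 87, 195, 543, …
Product ⇒ symmetric product L₀, ord ≤ 2.
L = (-8 + 16·x + 64·x^2) + (2 + 16·x)·Dx + (-1 + x + 4·x^2)·Dx^2  (order 2).
h: a_k = 0, 36, 36, 84, 228, 3204/5, 7764/5, …
ICs: h(0) = 0, h′(0) = 36.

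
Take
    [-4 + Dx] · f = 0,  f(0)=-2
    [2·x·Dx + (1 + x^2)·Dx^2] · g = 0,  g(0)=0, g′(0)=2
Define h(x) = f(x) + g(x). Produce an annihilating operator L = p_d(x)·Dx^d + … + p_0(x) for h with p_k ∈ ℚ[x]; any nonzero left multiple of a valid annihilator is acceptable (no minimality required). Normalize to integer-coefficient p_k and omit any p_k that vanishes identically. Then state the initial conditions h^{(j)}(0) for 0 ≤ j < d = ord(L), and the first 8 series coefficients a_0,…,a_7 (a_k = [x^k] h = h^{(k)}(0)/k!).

f: a_k = -2, -8, -16, -64/3, -64/3, -256/15, -512/45, -2048/315, …
g: a_k = 0, 2, 0, -2/3, 0, 2/5, 0, -2/7, …
Sum ⇒ L₀ = lclm(L_f,L_g) in ℚ(x)⟨Dx⟩.
L = (4 - 16·x - 12·x^2 - 16·x^3)·Dx + (-9 - 13·x^2 - 8·x^4)·Dx^2 + (2 + x + 4·x^2 + x^3 + 2·x^4)·Dx^3  (order 3).
h: a_k = -2, -6, -16, -22, -64/3, -50/3, -512/45, -2138/315, …
ICs: h(0) = -2, h′(0) = -6, h′′(0) = -32.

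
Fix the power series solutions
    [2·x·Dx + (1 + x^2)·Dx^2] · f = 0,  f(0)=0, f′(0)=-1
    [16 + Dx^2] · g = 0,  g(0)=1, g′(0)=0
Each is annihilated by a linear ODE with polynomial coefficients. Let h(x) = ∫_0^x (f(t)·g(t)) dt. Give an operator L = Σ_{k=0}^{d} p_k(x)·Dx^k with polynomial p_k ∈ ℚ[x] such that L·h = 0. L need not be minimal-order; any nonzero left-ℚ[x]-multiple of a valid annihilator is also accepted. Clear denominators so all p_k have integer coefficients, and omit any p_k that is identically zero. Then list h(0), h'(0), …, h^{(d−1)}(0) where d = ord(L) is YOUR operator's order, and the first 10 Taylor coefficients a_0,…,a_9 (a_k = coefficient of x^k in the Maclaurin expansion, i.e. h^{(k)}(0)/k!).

L = (5440 + 19136·x^2 + 25856·x^4 + 16384·x^6 + 4096·x^8)·Dx + (1152·x + 3200·x^3 + 3072·x^5 + 1024·x^7)·Dx^2 + (612 + 2252·x^2 + 3168·x^4 + 2048·x^6 + 512·x^8)·Dx^3 + (72·x + 200·x^3 + 192·x^5 + 64·x^7)·Dx^4 + (17 + 66·x^2 + 97·x^4 + 64·x^6 + 16·x^8)·Dx^5  (order 5).
h: a_k = 0, 0, -1/2, 0, 25/12, 0, -203/90, 0, 3461/2520, 0, …
ICs: h(0) = 0, h′(0) = 0, h′′(0) = -1, h′′′(0) = 0, h′′′′(0) = 50.

f: a_k = 0, -1, 0, 1/3, 0, -1/5, 0, 1/7, 0, -1/9, …
g: a_k = 1, 0, -8, 0, 32/3, 0, -256/45, 0, 512/315, 0, …
Sym-product of L_f,L_g gives L₀ (≤ ord 4).
∫: right-multiply L₀ by Dx.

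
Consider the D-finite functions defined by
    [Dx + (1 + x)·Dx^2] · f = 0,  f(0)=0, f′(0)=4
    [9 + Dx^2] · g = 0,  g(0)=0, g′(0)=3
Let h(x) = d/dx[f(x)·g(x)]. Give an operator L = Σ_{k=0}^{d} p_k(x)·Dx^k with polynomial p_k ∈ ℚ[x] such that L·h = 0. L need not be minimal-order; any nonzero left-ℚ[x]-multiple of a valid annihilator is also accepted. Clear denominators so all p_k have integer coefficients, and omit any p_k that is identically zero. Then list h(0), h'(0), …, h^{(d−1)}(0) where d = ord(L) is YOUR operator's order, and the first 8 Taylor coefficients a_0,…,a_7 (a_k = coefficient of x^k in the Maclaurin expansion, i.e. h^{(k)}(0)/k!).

f: a_k = 0, 4, -2, 4/3, -1, 4/5, -2/3, 4/7, …
g: a_k = 0, 3, 0, -9/2, 0, 81/40, 0, -243/560, …
Product ⇒ symmetric product L₀, ord ≤ 4.
h=h₀': d/dx-closure on L₀ ⇒ L.
L = (13743 + 107892·x + 319302·x^2 + 475308·x^3 + 381267·x^4 + 157464·x^5 + 26244·x^6) + (4104 + 24192·x + 53460·x^2 + 56700·x^3 + 29160·x^4 + 5832·x^5)·Dx + (4020 + 27828·x + 76770·x^2 + 109512·x^3 + 85698·x^4 + 34992·x^5 + 5832·x^6)·Dx^2 + (456 + 2688·x + 5940·x^2 + 6300·x^3 + 3240·x^4 + 648·x^5)·Dx^3 + (277 + 1760·x + 4588·x^2 + 6300·x^3 + 4815·x^4 + 1944·x^5 + 324·x^6)·Dx^4  (order 4).
h: a_k = 0, 24, -18, -56, 30, 27, -217/20, -258/35, …
ICs: h(0) = 0, h′(0) = 24, h′′(0) = -36, h′′′(0) = -336.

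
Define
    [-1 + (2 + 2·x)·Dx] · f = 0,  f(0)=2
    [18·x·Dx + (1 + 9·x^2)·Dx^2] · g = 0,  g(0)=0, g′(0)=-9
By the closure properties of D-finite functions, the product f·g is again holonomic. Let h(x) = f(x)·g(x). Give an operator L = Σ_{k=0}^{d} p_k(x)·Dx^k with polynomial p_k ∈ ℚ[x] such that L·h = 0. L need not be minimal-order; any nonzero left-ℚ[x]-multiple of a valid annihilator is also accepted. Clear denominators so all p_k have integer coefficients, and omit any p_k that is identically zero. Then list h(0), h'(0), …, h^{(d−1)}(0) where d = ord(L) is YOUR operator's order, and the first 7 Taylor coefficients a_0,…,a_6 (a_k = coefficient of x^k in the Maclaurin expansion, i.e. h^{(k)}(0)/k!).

f: a_k = 2, 1, -1/4, 1/8, -5/64, 7/128, -21/512, …
g: a_k = 0, -9, 0, 27, 0, -729/5, 0, …
f·g: L₀ = L_f ⊗_s L_g, ord ≤ 1·2.
L = (3 - 36·x - 9·x^2) + (-4 + 68·x + 108·x^2 + 36·x^3)·Dx + (4 + 8·x + 40·x^2 + 72·x^3 + 36·x^4)·Dx^2  (order 2).
h: a_k = 0, -18, -9, 225/4, 207/8, -95247/320, -91467/640, …
ICs: h(0) = 0, h′(0) = -18.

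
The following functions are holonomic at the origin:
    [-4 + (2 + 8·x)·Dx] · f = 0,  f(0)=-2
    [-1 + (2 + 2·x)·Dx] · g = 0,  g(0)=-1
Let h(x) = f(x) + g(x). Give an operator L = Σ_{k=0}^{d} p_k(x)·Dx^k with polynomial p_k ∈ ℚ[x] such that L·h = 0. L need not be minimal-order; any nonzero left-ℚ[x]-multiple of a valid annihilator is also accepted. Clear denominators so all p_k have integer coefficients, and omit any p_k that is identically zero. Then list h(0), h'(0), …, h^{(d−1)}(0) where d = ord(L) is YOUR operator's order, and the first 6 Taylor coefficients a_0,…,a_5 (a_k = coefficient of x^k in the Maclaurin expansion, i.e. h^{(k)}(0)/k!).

f: a_k = -2, -4, 4, -8, 20, -56, …
g: a_k = -1, -1/2, 1/8, -1/16, 5/128, -7/256, …
f+g: L₀ = lclm(L_f,L_g), ord ≤ 1+1.
L = -2 + (5 + 8·x)·Dx + (2 + 10·x + 8·x^2)·Dx^2  (order 2).
h: a_k = -3, -9/2, 33/8, -129/16, 2565/128, -14343/256, …
ICs: h(0) = -3, h′(0) = -9/2.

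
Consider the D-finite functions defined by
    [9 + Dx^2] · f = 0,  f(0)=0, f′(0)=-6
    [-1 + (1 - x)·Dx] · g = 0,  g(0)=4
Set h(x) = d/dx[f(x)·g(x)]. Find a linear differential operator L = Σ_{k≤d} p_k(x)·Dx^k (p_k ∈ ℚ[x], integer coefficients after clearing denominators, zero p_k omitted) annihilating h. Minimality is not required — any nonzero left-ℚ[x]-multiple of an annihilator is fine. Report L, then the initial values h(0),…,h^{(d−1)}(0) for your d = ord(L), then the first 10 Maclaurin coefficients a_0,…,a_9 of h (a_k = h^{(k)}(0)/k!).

L = (7 - 18·x + 9·x^2) + (-2 + 2·x)·Dx + (1 - 2·x + x^2)·Dx^2  (order 2).
h: a_k = -24, -48, 36, 48, -21, -126/5, -51/10, -204/35, -837/80, -93/8, …
ICs: h(0) = -24, h′(0) = -48.

f: a_k = 0, -6, 0, 9, 0, -81/20, 0, 243/280, 0, -243/2240, …
g: a_k = 4, 4, 4, 4, 4, 4, 4, 4, 4, 4, …
L₀ := L_f ⊗_s L_g (sym. prod.), ord ≤ 2.
h₀' ⇒ L via d/dx closure of L₀.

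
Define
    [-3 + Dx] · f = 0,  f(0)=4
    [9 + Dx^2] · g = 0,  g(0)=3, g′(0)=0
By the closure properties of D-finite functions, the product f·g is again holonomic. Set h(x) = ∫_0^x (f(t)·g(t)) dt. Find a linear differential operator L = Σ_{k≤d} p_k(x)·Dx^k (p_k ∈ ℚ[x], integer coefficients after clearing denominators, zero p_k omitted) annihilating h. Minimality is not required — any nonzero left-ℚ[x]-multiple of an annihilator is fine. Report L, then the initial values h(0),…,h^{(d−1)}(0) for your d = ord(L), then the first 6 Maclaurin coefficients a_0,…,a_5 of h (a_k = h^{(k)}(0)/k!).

L = 18·Dx - 6·Dx^2 + Dx^3  (order 3).
h: a_k = 0, 12, 18, 0, -27, -162/5, …
ICs: h(0) = 0, h′(0) = 12, h′′(0) = 36.

f: a_k = 4, 12, 18, 18, 27/2, 81/10, …
g: a_k = 3, 0, -27/2, 0, 81/8, 0, …
Product ⇒ symmetric product L₀, ord ≤ 2.
∫: right-multiply L₀ by Dx.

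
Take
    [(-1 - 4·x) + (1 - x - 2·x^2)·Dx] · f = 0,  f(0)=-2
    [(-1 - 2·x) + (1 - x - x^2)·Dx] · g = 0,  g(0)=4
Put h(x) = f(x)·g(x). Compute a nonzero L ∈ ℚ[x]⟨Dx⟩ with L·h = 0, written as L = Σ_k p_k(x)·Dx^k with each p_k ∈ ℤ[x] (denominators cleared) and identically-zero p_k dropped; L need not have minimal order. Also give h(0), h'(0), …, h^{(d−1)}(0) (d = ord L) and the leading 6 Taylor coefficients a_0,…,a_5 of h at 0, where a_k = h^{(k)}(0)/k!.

L = (-2 - 4·x + 9·x^2 + 8·x^3) + (1 - 2·x - 2·x^2 + 3·x^3 + 2·x^4)·Dx  (order 1).
h: a_k = -8, -16, -48, -104, -240, -512, …
ICs: h(0) = -8.

f: a_k = -2, -2, -6, -10, -22, -42, …
g: a_k = 4, 4, 8, 12, 20, 32, …
L₀ := L_f ⊗_s L_g (sym. prod.), ord ≤ 1.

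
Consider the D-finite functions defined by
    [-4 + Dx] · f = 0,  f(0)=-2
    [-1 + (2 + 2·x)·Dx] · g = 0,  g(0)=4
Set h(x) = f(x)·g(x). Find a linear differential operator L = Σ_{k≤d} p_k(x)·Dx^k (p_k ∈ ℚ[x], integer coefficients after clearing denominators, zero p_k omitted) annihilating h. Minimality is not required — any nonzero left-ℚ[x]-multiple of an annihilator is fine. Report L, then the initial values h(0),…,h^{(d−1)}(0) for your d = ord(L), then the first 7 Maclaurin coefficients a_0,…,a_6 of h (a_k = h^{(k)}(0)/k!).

f: a_k = -2, -8, -16, -64/3, -64/3, -256/15, -512/45, …
g: a_k = 4, 2, -1/2, 1/4, -5/32, 7/64, -21/256, …
f·g: L₀ = L_f ⊗_s L_g, ord ≤ 1·1.
L = (-9 - 8·x) + (2 + 2·x)·Dx  (order 1).
h: a_k = -8, -36, -79, -683/6, -1947/16, -49553/480, -417727/5760, …
ICs: h(0) = -8.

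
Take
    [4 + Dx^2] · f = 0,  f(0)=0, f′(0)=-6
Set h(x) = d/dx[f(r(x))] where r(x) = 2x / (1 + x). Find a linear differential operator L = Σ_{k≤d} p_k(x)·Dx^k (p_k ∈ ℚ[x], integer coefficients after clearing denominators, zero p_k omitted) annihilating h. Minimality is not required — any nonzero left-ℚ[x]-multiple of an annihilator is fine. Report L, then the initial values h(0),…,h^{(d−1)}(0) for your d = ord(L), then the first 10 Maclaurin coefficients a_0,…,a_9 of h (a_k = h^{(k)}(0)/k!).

L = (22 + 12·x + 6·x^2) + (6 + 18·x + 18·x^2 + 6·x^3)·Dx + (1 + 4·x + 6·x^2 + 4·x^3 + x^4)·Dx^2  (order 2).
h: a_k = -12, 24, 60, -336, 772, -1080, 9844/15, 20128/15, -120412/21, 270040/21, …
ICs: h(0) = -12, h′(0) = 24.

f: a_k = 0, -6, 0, 4, 0, -4/5, 0, 8/105, 0, -4/945, …
Substitute x→r, Dx→(1/r')Dx; clear ⇒ L₀.
Differentiate: ansatz ord ≤ ord L₀ ⇒ L.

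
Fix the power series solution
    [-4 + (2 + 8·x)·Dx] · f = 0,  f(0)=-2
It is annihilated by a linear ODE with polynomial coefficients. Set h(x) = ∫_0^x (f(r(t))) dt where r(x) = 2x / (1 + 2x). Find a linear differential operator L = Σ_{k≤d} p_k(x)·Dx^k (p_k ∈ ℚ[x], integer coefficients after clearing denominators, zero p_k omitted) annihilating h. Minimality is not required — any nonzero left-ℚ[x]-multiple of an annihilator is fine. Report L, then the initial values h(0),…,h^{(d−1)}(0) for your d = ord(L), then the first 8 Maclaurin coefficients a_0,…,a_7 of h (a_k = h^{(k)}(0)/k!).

f: a_k = -2, -4, 4, -8, 20, -56, 168, -528, …
f∘r: x↦r, Dx↦Dx/r' in L_f ⇒ L₀.
h=∫h₀ ⇒ L = L₀·Dx.
L = -4·Dx + (1 + 12·x + 20·x^2)·Dx^2  (order 2).
h: a_k = 0, -2, -4, 32/3, -40, 192, -1088, 48128/7, …
ICs: h(0) = 0, h′(0) = -2.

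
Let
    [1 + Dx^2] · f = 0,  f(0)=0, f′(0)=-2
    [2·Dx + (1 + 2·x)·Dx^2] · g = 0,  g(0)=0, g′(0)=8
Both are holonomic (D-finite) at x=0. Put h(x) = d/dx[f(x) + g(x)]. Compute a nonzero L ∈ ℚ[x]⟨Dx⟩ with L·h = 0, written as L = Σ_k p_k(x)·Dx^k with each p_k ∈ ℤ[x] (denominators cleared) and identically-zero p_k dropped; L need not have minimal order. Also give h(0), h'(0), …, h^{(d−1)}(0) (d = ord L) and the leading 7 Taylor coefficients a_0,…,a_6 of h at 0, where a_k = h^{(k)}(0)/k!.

f: a_k = 0, -2, 0, 1/3, 0, -1/60, 0, …
g: a_k = 0, 8, -8, 32/3, -16, 128/5, -128/3, …
L₀ := lclm(L_f,L_g); ord L₀ ≤ 2+2.
h=h₀': d/dx-closure on L₀ ⇒ L.
L = (50 + 8·x + 8·x^2) + (9 + 22·x + 12·x^2 + 8·x^3)·Dx + (50 + 8·x + 8·x^2)·Dx^2 + (9 + 22·x + 12·x^2 + 8·x^3)·Dx^3  (order 3).
h: a_k = 6, -16, 33, -64, 1535/12, -256, 184321/360, …
ICs: h(0) = 6, h′(0) = -16, h′′(0) = 66.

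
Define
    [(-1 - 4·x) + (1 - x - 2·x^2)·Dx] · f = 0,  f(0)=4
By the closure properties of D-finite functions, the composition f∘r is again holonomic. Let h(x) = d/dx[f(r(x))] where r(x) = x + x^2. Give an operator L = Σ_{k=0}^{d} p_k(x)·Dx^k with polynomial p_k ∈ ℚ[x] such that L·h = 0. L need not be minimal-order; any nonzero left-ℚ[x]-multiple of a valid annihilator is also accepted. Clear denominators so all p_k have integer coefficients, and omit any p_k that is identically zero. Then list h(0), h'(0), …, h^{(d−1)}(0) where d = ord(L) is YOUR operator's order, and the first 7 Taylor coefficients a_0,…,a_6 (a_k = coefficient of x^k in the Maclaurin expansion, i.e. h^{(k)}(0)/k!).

f: a_k = 4, 4, 12, 20, 44, 84, 172, …
Substitute x→r, Dx→(1/r')Dx; clear ⇒ L₀.
h=h₀': d/dx-closure on L₀ ⇒ L.
L = (8 + 10·x + 30·x^2 + 40·x^3 + 20·x^4) + (-1 - x + 5·x^2 + 10·x^3 + 10·x^4 + 4·x^5)·Dx  (order 1).
h: a_k = 4, 32, 132, 464, 1600, 5256, 16716, …
ICs: h(0) = 4.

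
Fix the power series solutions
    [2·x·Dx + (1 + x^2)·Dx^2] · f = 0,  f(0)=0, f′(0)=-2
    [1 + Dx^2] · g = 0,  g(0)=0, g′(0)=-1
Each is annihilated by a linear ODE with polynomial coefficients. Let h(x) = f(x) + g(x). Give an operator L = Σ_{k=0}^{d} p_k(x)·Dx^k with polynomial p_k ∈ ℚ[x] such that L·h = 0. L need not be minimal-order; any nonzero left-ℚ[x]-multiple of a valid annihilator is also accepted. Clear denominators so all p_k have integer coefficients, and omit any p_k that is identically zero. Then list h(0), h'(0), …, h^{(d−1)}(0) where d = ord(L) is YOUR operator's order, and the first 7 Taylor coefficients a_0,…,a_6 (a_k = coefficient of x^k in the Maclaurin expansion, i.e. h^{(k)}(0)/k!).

L = (-22·x + 28·x^3 + 2·x^5)·Dx + (-1 + 7·x^2 + 9·x^4 + x^6)·Dx^2 + (-22·x + 28·x^3 + 2·x^5)·Dx^3 + (-1 + 7·x^2 + 9·x^4 + x^6)·Dx^4  (order 4).
h: a_k = 0, -3, 0, 5/6, 0, -49/120, 0, …
ICs: h(0) = 0, h′(0) = -3, h′′(0) = 0, h′′′(0) = 5.

f: a_k = 0, -2, 0, 2/3, 0, -2/5, 0, …
g: a_k = 0, -1, 0, 1/6, 0, -1/120, 0, …
Sum ⇒ L₀ = lclm(L_f,L_g) in ℚ(x)⟨Dx⟩.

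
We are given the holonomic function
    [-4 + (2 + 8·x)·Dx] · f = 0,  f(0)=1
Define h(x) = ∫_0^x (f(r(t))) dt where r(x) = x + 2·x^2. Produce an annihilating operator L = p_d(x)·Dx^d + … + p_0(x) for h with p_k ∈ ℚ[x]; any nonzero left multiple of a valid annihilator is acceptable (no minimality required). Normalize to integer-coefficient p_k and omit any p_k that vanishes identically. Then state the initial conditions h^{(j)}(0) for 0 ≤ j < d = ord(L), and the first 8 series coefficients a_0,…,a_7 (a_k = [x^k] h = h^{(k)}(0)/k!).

f: a_k = 1, 2, -2, 4, -10, 28, -84, 264, …
Change of var in L_f (x↦r) gives L₀.
Integrate: L := L₀·Dx.
L = (-2 - 8·x)·Dx + (1 + 4·x + 8·x^2)·Dx^2  (order 2).
h: a_k = 0, 1, 1, 2/3, -1, 6/5, -2/3, -12/7, …
ICs: h(0) = 0, h′(0) = 1.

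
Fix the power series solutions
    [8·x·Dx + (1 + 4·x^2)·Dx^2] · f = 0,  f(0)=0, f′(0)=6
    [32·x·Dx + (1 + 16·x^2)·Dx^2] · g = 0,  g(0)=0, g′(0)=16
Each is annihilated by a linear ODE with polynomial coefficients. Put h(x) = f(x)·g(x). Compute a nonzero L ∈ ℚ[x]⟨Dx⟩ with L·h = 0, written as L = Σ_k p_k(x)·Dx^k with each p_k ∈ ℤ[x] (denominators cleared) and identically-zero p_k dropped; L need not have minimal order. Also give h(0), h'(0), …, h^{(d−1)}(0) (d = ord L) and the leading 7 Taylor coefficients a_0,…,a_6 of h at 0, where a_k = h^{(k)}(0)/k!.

f: a_k = 0, 6, 0, -8, 0, 96/5, 0, …
g: a_k = 0, 16, 0, -256/3, 0, 4096/5, 0, …
Product ⇒ symmetric product L₀, ord ≤ 4.
L = (-1536·x - 51200·x^3 - 262144·x^5 + 655360·x^7 + 6291456·x^9)·Dx + (-80 - 6592·x^2 - 92160·x^4 - 229376·x^6 + 2293760·x^8 + 9437184·x^10)·Dx^2 + (-160·x - 4480·x^3 - 30720·x^5 + 69632·x^7 + 1310720·x^9 + 3145728·x^11)·Dx^3 + (-1 - 40·x^2 - 464·x^4 + 29696·x^8 + 163840·x^10 + 262144·x^12)·Dx^4  (order 4).
h: a_k = 0, 0, 96, 0, -640, 0, 88576/15, …
ICs: h(0) = 0, h′(0) = 0, h′′(0) = 192, h′′′(0) = 0.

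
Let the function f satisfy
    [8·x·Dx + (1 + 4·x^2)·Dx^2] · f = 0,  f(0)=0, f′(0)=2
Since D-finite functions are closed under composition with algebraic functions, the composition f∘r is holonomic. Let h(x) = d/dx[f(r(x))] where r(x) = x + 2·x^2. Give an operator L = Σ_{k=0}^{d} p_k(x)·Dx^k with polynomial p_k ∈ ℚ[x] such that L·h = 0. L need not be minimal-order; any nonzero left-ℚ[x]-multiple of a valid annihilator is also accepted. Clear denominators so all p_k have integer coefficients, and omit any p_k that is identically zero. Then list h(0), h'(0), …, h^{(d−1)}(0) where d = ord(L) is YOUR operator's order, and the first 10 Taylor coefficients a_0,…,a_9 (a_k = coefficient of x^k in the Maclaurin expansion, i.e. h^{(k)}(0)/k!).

f: a_k = 0, 2, 0, -8/3, 0, 32/5, 0, -128/7, 0, 512/9, …
Substitute x→r, Dx→(1/r')Dx; clear ⇒ L₀.
h=h₀': d/dx-closure on L₀ ⇒ L.
L = (-4 + 8·x + 64·x^2 + 192·x^3 + 192·x^4) + (1 + 4·x + 4·x^2 + 32·x^3 + 80·x^4 + 64·x^5)·Dx  (order 1).
h: a_k = 2, 8, -8, -64, -128, 256, 1664, 2048, -8704, -38912, …
ICs: h(0) = 2.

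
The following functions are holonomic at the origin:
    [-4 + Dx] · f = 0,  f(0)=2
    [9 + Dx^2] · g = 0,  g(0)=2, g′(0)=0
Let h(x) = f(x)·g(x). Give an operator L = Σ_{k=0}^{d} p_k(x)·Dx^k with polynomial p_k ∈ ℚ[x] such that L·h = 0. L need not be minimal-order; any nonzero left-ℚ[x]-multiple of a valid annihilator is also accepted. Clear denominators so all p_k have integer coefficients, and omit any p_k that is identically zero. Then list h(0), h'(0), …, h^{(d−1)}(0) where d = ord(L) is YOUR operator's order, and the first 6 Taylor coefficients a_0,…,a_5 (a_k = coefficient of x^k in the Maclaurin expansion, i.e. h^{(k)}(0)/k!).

L = 25 - 8·Dx + Dx^2  (order 2).
h: a_k = 4, 16, 14, -88/3, -527/6, -1558/15, …
ICs: h(0) = 4, h′(0) = 16.

f: a_k = 2, 8, 16, 64/3, 64/3, 256/15, …
g: a_k = 2, 0, -9, 0, 27/4, 0, …
L₀ := L_f ⊗_s L_g (sym. prod.), ord ≤ 2.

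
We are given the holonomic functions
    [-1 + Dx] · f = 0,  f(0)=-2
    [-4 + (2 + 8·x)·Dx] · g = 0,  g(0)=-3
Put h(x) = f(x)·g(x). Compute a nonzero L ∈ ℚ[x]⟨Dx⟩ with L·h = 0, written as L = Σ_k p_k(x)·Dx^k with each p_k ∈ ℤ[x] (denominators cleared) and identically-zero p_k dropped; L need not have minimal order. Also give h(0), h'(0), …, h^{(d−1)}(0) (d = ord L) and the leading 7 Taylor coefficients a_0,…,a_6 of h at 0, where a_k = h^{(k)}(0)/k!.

f: a_k = -2, -2, -1, -1/3, -1/12, -1/60, -1/360, …
g: a_k = -3, -6, 6, -12, 30, -84, 252, …
L₀ := L_f ⊗_s L_g (sym. prod.), ord ≤ 1.
L = (-3 - 4·x) + (1 + 4·x)·Dx  (order 1).
h: a_k = 6, 18, 3, 19, -159/4, 2371/20, -43487/120, …
ICs: h(0) = 6.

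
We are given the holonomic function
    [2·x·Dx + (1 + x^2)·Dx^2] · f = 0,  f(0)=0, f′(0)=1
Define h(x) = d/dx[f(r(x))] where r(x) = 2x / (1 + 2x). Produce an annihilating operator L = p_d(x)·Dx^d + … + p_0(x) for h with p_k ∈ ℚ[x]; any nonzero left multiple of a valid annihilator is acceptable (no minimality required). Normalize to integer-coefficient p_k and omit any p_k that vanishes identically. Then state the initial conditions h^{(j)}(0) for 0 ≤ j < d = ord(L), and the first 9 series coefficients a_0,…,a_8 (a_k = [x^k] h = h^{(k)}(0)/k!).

L = (4 + 16·x) + (1 + 4·x + 8·x^2)·Dx  (order 1).
h: a_k = 2, -8, 16, 0, -128, 512, -1024, 0, 8192, …
ICs: h(0) = 2.

f: a_k = 0, 1, 0, -1/3, 0, 1/5, 0, -1/7, 0, …
Substitute x→r, Dx→(1/r')Dx; clear ⇒ L₀.
Differentiate: ansatz ord ≤ ord L₀ ⇒ L.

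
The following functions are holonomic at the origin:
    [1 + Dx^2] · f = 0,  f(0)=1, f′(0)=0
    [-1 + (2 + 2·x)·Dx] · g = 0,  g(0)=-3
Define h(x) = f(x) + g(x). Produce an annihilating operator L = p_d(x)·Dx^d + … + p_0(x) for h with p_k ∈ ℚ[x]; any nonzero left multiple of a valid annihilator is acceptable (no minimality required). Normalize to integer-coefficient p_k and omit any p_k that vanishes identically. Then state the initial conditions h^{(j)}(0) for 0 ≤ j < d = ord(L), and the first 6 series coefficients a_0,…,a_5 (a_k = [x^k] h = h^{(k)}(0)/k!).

f: a_k = 1, 0, -1/2, 0, 1/24, 0, …
g: a_k = -3, -3/2, 3/8, -3/16, 15/128, -21/256, …
Weyl lclm of L_f,L_g ⇒ L₀ (ord ≤ 3).
L = (-7 - 8·x - 4·x^2) + (6 + 22·x + 24·x^2 + 8·x^3)·Dx + (-7 - 8·x - 4·x^2)·Dx^2 + (6 + 22·x + 24·x^2 + 8·x^3)·Dx^3  (order 3).
h: a_k = -2, -3/2, -1/8, -3/16, 61/384, -21/256, …
ICs: h(0) = -2, h′(0) = -3/2, h′′(0) = -1/4.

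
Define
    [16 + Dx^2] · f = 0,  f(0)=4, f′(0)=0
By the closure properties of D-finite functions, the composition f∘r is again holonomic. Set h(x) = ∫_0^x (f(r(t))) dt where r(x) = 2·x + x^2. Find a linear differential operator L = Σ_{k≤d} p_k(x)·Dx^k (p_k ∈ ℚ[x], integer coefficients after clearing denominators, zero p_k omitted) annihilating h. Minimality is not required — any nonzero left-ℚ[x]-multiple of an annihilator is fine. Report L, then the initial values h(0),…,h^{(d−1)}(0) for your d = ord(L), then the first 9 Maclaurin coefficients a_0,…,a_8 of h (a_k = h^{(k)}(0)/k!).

L = (64 + 192·x + 192·x^2 + 64·x^3)·Dx - Dx^2 + (1 + x)·Dx^3  (order 3).
h: a_k = 0, 4, 0, -128/3, -32, 1952/15, 2048/9, -19456/315, -7552/15, …
ICs: h(0) = 0, h′(0) = 4, h′′(0) = 0.

f: a_k = 4, 0, -32, 0, 128/3, 0, -1024/45, 0, 2048/315, …
L₀ from L_f via x↦r, Dx↦r'^{-1}Dx.
∫: right-multiply L₀ by Dx.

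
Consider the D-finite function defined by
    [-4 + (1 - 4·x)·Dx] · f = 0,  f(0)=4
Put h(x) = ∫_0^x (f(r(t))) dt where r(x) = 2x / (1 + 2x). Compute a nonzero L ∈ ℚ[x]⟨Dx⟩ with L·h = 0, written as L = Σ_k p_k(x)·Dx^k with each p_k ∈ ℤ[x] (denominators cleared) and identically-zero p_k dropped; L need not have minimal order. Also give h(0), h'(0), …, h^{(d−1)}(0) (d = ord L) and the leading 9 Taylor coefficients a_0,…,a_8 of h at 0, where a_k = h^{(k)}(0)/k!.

L = 8·Dx + (-1 + 4·x + 12·x^2)·Dx^2  (order 2).
h: a_k = 0, 4, 16, 64, 288, 6912/5, 6912, 248832/7, 186624, …
ICs: h(0) = 0, h′(0) = 4.

f: a_k = 4, 16, 64, 256, 1024, 4096, 16384, 65536, 262144, …
Change of var in L_f (x↦r) gives L₀.
h=∫h₀ ⇒ L = L₀·Dx.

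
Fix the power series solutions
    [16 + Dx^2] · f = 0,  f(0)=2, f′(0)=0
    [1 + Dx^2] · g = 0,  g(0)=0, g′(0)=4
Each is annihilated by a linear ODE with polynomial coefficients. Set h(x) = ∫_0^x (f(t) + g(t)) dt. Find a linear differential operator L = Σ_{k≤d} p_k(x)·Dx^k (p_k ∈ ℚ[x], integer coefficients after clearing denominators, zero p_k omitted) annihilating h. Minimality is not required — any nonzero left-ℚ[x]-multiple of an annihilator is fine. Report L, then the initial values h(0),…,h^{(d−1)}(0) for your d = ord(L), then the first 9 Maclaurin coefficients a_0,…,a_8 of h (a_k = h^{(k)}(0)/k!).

L = 16·Dx + 17·Dx^3 + Dx^5  (order 5).
h: a_k = 0, 2, 2, -16/3, -1/6, 64/15, 1/180, -512/315, -1/10080, …
ICs: h(0) = 0, h′(0) = 2, h′′(0) = 4, h′′′(0) = -32, h′′′′(0) = -4.

f: a_k = 2, 0, -16, 0, 64/3, 0, -512/45, 0, 1024/315, …
g: a_k = 0, 4, 0, -2/3, 0, 1/30, 0, -1/1260, 0, …
Sum ⇒ L₀ = lclm(L_f,L_g) in ℚ(x)⟨Dx⟩.
∫: right-multiply L₀ by Dx.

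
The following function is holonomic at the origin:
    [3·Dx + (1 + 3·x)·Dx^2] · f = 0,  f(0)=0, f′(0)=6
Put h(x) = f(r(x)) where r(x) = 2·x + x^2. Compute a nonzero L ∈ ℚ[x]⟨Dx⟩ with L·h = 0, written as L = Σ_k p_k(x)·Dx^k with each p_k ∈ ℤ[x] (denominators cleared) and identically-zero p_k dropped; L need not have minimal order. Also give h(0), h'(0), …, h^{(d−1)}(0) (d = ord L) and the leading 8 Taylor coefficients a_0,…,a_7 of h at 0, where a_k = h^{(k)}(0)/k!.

L = (5 + 6·x + 3·x^2)·Dx + (1 + 7·x + 9·x^2 + 3·x^3)·Dx^2  (order 2).
h: a_k = 0, 12, -30, 108, -441, 9612/5, -8730, 285444/7, …
ICs: h(0) = 0, h′(0) = 12.

f: a_k = 0, 6, -9, 18, -81/2, 486/5, -243, 4374/7, …
L₀ from L_f via x↦r, Dx↦r'^{-1}Dx.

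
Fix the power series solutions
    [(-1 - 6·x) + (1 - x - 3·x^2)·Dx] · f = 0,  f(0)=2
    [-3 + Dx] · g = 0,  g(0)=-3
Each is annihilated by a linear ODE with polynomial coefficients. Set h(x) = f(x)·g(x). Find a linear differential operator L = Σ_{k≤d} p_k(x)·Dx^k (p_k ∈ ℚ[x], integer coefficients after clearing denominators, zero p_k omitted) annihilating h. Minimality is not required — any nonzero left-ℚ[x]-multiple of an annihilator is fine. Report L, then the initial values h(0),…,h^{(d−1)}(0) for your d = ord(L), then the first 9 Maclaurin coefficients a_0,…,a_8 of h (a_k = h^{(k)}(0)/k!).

L = (4 + 3·x - 9·x^2) + (-1 + x + 3·x^2)·Dx  (order 1).
h: a_k = -6, -24, -69, -168, -1581/4, -4557/5, -84129/40, -169401/35, -24977523/2240, …
ICs: h(0) = -6.

f: a_k = 2, 2, 8, 14, 38, 80, 194, 434, 1016, …
g: a_k = -3, -9, -27/2, -27/2, -81/8, -243/40, -243/80, -729/560, -2187/4480, …
Product ⇒ symmetric product L₀, ord ≤ 1.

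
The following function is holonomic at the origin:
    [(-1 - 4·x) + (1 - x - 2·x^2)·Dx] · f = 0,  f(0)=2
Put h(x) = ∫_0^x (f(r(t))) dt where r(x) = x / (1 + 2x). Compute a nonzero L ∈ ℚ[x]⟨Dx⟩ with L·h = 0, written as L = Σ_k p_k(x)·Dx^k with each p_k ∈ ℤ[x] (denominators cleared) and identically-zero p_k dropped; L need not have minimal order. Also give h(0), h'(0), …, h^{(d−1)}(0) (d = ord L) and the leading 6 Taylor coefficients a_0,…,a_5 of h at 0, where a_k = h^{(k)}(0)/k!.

L = (-1 - 6·x)·Dx + (1 + 5·x + 6·x^2)·Dx^2  (order 2).
h: a_k = 0, 2, 1, 2/3, -3/2, 18/5, …
ICs: h(0) = 0, h′(0) = 2.

f: a_k = 2, 2, 6, 10, 22, 42, …
Substitute x→r, Dx→(1/r')Dx; clear ⇒ L₀.
h=∫h₀ ⇒ L = L₀·Dx.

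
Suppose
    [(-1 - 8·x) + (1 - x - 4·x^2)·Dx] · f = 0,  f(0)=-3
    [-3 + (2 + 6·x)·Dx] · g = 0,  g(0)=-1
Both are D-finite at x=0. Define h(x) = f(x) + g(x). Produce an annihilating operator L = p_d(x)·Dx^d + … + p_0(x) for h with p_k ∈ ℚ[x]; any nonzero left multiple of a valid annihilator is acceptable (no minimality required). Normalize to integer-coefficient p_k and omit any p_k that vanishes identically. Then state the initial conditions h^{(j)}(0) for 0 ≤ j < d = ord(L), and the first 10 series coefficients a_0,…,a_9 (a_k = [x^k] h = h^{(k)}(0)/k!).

L = (-69 - 387·x - 900·x^2 - 1440·x^3) + (49 + 318·x + 1257·x^2 + 3240·x^3 + 3600·x^4)·Dx + (2 - 46·x - 234·x^2 + 86·x^3 + 1440·x^4 + 1440·x^5)·Dx^2  (order 2).
h: a_k = -4, -9/2, -111/8, -459/16, -10731/128, -51621/256, -540723/1024, -2781675/2048, -111709491/32768, -589938177/65536, …
ICs: h(0) = -4, h′(0) = -9/2.

f: a_k = -3, -3, -15, -27, -87, -195, -543, -1323, -3495, -8787, …
g: a_k = -1, -3/2, 9/8, -27/16, 405/128, -1701/256, 15309/1024, -72171/2048, 2814669/32768, -14073345/65536, …
h₀=f+g: left-lcm gives L₀, ord ≤ 2.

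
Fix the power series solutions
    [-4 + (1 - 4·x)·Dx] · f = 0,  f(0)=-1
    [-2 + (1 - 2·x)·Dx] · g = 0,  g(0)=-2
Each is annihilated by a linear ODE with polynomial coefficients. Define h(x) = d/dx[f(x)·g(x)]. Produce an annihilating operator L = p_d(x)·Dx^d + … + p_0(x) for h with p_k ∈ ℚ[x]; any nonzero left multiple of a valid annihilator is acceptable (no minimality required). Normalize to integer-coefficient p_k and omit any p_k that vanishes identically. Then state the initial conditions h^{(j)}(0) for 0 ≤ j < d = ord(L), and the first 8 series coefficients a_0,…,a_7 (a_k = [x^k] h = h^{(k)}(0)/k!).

L = (28 - 144·x + 192·x^2) + (-3 + 26·x - 72·x^2 + 64·x^3)·Dx  (order 1).
h: a_k = 12, 112, 720, 3968, 20160, 97536, 456960, 2093056, …
ICs: h(0) = 12.

f: a_k = -1, -4, -16, -64, -256, -1024, -4096, -16384, …
g: a_k = -2, -4, -8, -16, -32, -64, -128, -256, …
Product ⇒ symmetric product L₀, ord ≤ 1.
h=h₀': d/dx-closure on L₀ ⇒ L.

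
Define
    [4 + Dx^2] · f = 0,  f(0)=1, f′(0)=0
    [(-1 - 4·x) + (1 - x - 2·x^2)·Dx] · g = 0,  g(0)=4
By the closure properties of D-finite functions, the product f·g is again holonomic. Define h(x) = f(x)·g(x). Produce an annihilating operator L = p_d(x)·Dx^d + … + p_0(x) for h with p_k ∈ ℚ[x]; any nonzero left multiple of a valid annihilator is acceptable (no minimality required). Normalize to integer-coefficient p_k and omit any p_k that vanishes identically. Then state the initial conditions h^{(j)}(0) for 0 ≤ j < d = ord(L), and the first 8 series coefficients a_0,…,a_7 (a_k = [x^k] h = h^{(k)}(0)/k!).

L = (4·x + 8·x^2) + (2 + 8·x)·Dx + (-1 + x + 2·x^2)·Dx^2  (order 2).
h: a_k = 4, 4, 4, 12, 68/3, 140/3, 4124/45, 8324/45, …
ICs: h(0) = 4, h′(0) = 4.

f: a_k = 1, 0, -2, 0, 2/3, 0, -4/45, 0, …
g: a_k = 4, 4, 12, 20, 44, 84, 172, 340, …
h₀=f·g: eliminate ⇒ L₀, order ≤ 2·1.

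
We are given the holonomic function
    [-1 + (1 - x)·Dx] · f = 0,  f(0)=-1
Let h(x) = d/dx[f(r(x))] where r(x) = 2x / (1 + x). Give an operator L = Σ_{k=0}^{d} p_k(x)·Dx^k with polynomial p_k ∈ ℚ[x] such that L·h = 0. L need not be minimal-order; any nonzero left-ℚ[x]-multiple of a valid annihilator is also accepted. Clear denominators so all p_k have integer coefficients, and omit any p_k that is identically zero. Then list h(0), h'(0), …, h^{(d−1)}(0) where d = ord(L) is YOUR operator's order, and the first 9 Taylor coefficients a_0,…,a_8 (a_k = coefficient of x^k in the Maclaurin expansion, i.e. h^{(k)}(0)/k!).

f: a_k = -1, -1, -1, -1, -1, -1, -1, -1, -1, …
f∘r: x↦r, Dx↦Dx/r' in L_f ⇒ L₀.
Derive L from L₀ (diff closure).
L = 2 + (-1 + x)·Dx  (order 1).
h: a_k = -2, -4, -6, -8, -10, -12, -14, -16, -18, …
ICs: h(0) = -2.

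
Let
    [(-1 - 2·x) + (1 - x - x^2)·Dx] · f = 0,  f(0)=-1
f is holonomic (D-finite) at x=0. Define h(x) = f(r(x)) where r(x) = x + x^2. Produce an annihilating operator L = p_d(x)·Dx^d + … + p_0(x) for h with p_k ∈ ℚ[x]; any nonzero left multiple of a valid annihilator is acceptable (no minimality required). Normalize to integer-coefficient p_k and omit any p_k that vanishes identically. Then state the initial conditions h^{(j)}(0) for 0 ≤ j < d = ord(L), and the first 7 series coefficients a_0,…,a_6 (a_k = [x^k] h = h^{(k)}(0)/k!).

f: a_k = -1, -1, -2, -3, -5, -8, -13, …
f∘r: x↦r, Dx↦Dx/r' in L_f ⇒ L₀.
L = (1 + 4·x + 6·x^2 + 4·x^3) + (-1 + x + 2·x^2 + 2·x^3 + x^4)·Dx  (order 1).
h: a_k = -1, -1, -3, -7, -16, -37, -86, …
ICs: h(0) = -1.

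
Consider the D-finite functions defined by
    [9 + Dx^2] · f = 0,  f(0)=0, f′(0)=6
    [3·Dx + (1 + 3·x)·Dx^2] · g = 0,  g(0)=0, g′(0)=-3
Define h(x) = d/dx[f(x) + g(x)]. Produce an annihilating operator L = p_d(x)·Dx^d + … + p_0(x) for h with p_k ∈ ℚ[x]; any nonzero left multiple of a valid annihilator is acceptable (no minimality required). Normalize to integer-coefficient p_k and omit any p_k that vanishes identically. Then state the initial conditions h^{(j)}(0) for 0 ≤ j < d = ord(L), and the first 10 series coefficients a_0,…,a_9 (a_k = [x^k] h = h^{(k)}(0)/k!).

f: a_k = 0, 6, 0, -9, 0, 81/20, 0, -243/280, 0, 243/2240, …
g: a_k = 0, -3, 9/2, -9, 81/4, -243/5, 243/2, -2187/7, 6561/8, -2187, …
f+g: L₀ = lclm(L_f,L_g), ord ≤ 2+2.
Derive L from L₀ (diff closure).
L = (63 + 54·x + 81·x^2) + (9 + 45·x + 81·x^2 + 81·x^3)·Dx + (7 + 6·x + 9·x^2)·Dx^2 + (1 + 5·x + 9·x^2 + 9·x^3)·Dx^3  (order 3).
h: a_k = 3, 9, -54, 81, -891/4, 729, -87723/40, 6561, -44087733/2240, 59049, …
ICs: h(0) = 3, h′(0) = 9, h′′(0) = -108.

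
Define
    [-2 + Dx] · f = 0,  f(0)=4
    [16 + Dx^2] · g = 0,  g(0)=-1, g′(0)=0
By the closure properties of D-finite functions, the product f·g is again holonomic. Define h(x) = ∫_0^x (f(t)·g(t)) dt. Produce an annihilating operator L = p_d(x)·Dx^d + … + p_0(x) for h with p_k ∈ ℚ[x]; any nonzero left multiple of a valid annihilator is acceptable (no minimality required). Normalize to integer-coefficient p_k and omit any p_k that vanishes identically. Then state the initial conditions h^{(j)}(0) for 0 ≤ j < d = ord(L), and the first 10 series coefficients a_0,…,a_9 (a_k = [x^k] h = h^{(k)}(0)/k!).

f: a_k = 4, 8, 8, 16/3, 8/3, 16/15, 16/45, 32/315, 8/315, 16/2835, …
g: a_k = -1, 0, 8, 0, -32/3, 0, 256/45, 0, -512/315, 0, …
h₀=f·g: eliminate ⇒ L₀, order ≤ 1·2.
∫: right-multiply L₀ by Dx.
L = 20·Dx - 4·Dx^2 + Dx^3  (order 3).
h: a_k = 0, -4, -4, 8, 44/3, 56/15, -328/45, -208/35, -116/315, 4216/2835, …
ICs: h(0) = 0, h′(0) = -4, h′′(0) = -8.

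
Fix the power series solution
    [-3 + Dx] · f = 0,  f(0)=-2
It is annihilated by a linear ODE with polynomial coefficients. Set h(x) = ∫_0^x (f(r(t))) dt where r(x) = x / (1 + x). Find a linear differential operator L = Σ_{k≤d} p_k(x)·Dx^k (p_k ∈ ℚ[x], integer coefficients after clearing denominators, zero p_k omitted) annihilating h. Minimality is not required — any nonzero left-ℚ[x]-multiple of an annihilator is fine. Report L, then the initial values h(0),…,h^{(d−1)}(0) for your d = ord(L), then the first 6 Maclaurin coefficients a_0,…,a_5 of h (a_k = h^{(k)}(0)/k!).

L = -3·Dx + (1 + 2·x + x^2)·Dx^2  (order 2).
h: a_k = 0, -2, -3, -1, 3/4, -3/20, …
ICs: h(0) = 0, h′(0) = -2.

f: a_k = -2, -6, -9, -9, -27/4, -81/20, …
f∘r: x↦r, Dx↦Dx/r' in L_f ⇒ L₀.
Integrate: L := L₀·Dx.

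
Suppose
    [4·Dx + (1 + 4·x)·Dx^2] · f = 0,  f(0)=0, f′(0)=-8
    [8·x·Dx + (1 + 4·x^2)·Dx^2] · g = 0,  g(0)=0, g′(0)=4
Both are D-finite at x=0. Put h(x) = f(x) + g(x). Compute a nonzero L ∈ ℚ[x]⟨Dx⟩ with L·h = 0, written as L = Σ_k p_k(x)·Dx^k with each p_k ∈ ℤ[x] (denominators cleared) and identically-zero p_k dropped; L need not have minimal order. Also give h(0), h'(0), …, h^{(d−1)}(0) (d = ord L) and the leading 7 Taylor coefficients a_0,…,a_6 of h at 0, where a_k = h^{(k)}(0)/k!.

L = (-8 - 96·x + 96·x^2 + 128·x^3)·Dx + (-10 - 16·x - 72·x^2 + 192·x^3 + 256·x^4)·Dx^2 + (-1 - 2·x + 8·x^2 + 8·x^3 + 48·x^4 + 64·x^5)·Dx^3  (order 3).
h: a_k = 0, -4, 16, -48, 128, -1984/5, 4096/3, …
ICs: h(0) = 0, h′(0) = -4, h′′(0) = 32.

f: a_k = 0, -8, 16, -128/3, 128, -2048/5, 4096/3, …
g: a_k = 0, 4, 0, -16/3, 0, 64/5, 0, …
f+g: L₀ = lclm(L_f,L_g), ord ≤ 2+2.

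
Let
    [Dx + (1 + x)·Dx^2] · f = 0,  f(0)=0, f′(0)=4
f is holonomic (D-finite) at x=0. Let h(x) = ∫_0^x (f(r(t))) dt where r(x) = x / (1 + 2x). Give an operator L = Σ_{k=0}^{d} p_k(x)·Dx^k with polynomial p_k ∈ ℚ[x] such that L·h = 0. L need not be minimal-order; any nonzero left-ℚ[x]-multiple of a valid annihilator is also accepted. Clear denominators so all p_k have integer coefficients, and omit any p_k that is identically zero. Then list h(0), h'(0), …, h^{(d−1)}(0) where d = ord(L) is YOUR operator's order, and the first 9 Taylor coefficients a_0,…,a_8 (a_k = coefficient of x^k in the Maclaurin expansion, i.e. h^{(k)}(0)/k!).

f: a_k = 0, 4, -2, 4/3, -1, 4/5, -2/3, 4/7, -1/2, …
Change of var in L_f (x↦r) gives L₀.
Integrate: L := L₀·Dx.
L = (5 + 12·x)·Dx^2 + (1 + 5·x + 6·x^2)·Dx^3  (order 3).
h: a_k = 0, 0, 2, -10/3, 19/3, -13, 422/15, -190/3, 2059/14, …
ICs: h(0) = 0, h′(0) = 0, h′′(0) = 4.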